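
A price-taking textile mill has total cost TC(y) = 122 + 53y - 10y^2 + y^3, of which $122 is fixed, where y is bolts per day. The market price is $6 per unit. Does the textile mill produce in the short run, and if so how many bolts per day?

From TC, MC = TC'(y) = 53 - 20y + 3y^2 and AVC = VC/y = 53 - 10y + y^2.
AVC is minimized where dAVC/dy = -10 + 2y = 0, at y = 5; min AVC = 53 - 10·5 + 5^2 = $28.
With P < min AVC ($6 < $28), every unit sold adds to the loss.
The firm minimizes its loss by shutting down and losing only its fixed cost of $122.

Shut down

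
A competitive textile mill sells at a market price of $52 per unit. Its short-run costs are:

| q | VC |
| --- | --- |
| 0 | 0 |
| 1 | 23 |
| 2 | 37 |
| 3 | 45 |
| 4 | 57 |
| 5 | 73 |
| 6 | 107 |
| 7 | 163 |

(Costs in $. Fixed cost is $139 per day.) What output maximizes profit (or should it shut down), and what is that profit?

Compute π = P·q − TC at each output: q=0: -139; q=1: -110; q=2: -72; q=3: -28; q=4: 12; q=5: 48; q=6: 66; q=7: 62.
Profit is maximized at q = 6. AVC there is 107/6 = $17.83 ≤ P, so producing beats shutting down (which would give -$139).

q = 6; profit = $66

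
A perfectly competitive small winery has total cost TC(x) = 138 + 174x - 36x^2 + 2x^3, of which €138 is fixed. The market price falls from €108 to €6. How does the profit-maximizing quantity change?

MC = 174 - 72x + 6x^2; the shutdown threshold is min AVC = €12 (at x = 9).
With P = €108 above the shutdown price, P = MC gives x = 11.
At P = €6 < min AVC = €12, price no longer covers variable cost at any output, so the firm shuts down: x = 0.

Output falls from 11 to 0 (the firm shuts down)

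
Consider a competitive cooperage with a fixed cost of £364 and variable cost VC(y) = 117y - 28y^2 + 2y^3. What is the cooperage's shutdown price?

The shutdown price is the minimum of AVC. VC = 117y - 28y^2 + 2y^3, so AVC = 117 - 28y + 2y^2.
dAVC/dy = -28 + 4y = 0 gives y = 7. min AVC = 117 - 28·7 + 2·7^2 = 19.
So the shutdown price is £19.

£19 per unit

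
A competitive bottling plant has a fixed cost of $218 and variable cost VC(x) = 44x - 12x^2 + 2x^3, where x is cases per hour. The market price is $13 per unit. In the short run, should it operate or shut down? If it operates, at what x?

Variable cost is VC = 44x - 12x^2 + 2x^3, so AVC = VC/x = 44 - 12x + 2x^2 and MC = dTC/dx = 44 - 24x + 6x^2.
AVC is minimized where dAVC/dx = -12 + 4x = 0, at x = 3; min AVC = 44 - 12·3 + 2·3^2 = $26.
P = $13 lies below min AVC = $26; no output level covers variable cost.
Best response: produce nothing and absorb the $218 fixed cost.

Shut down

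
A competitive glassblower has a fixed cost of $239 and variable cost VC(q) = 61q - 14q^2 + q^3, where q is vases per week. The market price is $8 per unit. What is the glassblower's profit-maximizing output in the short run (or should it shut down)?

Shut down

Strip out fixed cost: VC = 61q - 14q^2 + q^3. Then AVC = 61 - 14q + q^2 and MC = 61 - 28q + 3q^2.
The AVC parabola has its vertex at q = 14/2 = 7, where AVC = 61 - 14·7 + 7^2 = $12.
With P < min AVC ($8 < $12), every unit sold adds to the loss.
Best response: produce nothing and absorb the $239 fixed cost.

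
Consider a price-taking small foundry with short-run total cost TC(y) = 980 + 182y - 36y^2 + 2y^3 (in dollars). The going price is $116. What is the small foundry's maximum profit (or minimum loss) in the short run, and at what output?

AVC = 182 - 36y + 2y^2; min AVC = $20 at y = 9. Since P = $116 ≥ min AVC, the firm produces.
With MC = 182 - 72y + 6y^2, P = MC on the upward-sloping part at y* = 11.
TR = 116·11 = 1276. TC = 980 + 308 = 1288. Profit = 1276 − 1288 = -$12.
Shutting down would mean losing the fixed cost of $980, so operating at a loss of $12 is better by $968.

Profit = -$12 at y = 11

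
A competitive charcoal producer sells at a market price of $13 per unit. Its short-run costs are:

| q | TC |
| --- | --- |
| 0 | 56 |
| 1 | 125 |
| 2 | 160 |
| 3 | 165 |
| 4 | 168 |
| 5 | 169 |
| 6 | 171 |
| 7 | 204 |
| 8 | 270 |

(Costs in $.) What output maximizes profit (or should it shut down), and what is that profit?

Compute π = P·q − TC at each output: q=0: -56; q=1: -112; q=2: -134; q=3: -126; q=4: -116; q=5: -104; q=6: -93; q=7: -113; q=8: -166.
Profit is highest at q = 0. Equivalently, the lowest AVC in the table is 115/6 ≈ $19.17 at q = 6, and P = $13 falls below it — price never covers variable cost, so the firm shuts down and loses only its fixed cost.

q = 0 (shut down); profit = -$56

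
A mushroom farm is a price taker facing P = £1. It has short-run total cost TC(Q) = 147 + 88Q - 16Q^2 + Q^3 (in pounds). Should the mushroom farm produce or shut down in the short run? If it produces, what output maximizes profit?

Shut down

Variable cost is VC = 88Q - 16Q^2 + Q^3, so AVC = VC/Q = 88 - 16Q + Q^2 and MC = dTC/dQ = 88 - 32Q + 3Q^2.
The AVC parabola has its vertex at Q = 16/2 = 8, where AVC = 88 - 16·8 + 8^2 = £24.
P = £1 lies below min AVC = £24; no output level covers variable cost.
Shutting down limits the loss to fixed cost, £147.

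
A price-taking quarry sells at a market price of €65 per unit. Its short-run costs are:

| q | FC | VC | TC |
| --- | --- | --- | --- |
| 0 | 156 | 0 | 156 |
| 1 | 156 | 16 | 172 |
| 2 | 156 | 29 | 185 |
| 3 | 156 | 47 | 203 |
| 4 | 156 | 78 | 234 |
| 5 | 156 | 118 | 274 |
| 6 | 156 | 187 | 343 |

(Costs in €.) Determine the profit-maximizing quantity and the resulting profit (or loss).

Compute π = P·q − TC at each output: q=0: -156; q=1: -107; q=2: -55; q=3: -8; q=4: 26; q=5: 51; q=6: 47.
Profit is maximized at q = 5. AVC there is 118/5 = €23.60 ≤ P, so producing beats shutting down (which would give -€156).

q = 5; profit = €51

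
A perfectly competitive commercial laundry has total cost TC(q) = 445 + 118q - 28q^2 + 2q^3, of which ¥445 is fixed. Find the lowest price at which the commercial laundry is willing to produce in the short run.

The firm shuts down when price falls below the minimum of average variable cost. AVC = VC/q = 118 - 28q + 2q^2.
dAVC/dq = -28 + 4q = 0 gives q = 7. min AVC = 118 - 28·7 + 2·7^2 = 20.
So the shutdown price is ¥20.

¥20 per unit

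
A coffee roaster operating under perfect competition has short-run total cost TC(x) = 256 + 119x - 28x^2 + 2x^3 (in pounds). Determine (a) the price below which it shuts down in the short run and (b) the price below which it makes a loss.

Shutdown price = £21; break-even price = £55

Shutdown price = min AVC. AVC = 119 - 28x + 2x^2, with vertex at x = 7 and minimum £21.
ATC = 256/x + 119 - 28x + 2x^2. Setting dATC/dx = −256/x^2 − 28 + 4x = 0 gives x = 8 (since 4·8^3 − 28·8^2 = 256).
min ATC = 256/8 + 119 − 28·8 + 2·8^2 = £55. That is the break-even price.
Between these two prices the firm operates at a loss; above £55 it earns a profit.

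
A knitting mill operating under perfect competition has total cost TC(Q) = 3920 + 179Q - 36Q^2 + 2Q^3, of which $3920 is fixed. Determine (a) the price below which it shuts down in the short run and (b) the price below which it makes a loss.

Shutdown price = $17; break-even price = $347

Shutdown price = min AVC. AVC = 179 - 36Q + 2Q^2, with vertex at Q = 9 and minimum $17.
ATC = 3920/Q + 179 - 36Q + 2Q^2. Setting dATC/dQ = −3920/Q^2 − 36 + 4Q = 0 gives Q = 14 (since 4·14^3 − 36·14^2 = 3920).
min ATC = 3920/14 + 179 − 36·14 + 2·14^2 = $347. That is the break-even price.
For $17 ≤ P < $347 the firm produces at a loss; below $17 it shuts down.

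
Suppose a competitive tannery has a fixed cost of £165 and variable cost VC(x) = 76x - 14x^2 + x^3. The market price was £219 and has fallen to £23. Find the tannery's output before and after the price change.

Output falls from 13 to 0 (the firm shuts down)

AVC = 76 - 14x + x^2, minimized at x = 7 where min AVC = £27. MC = 76 - 28x + 3x^2.
At P = £219 ≥ min AVC, set P = MC on the rising branch: x = 13.
At P = £23 < min AVC = £27, price no longer covers variable cost at any output, so the firm shuts down: x = 0.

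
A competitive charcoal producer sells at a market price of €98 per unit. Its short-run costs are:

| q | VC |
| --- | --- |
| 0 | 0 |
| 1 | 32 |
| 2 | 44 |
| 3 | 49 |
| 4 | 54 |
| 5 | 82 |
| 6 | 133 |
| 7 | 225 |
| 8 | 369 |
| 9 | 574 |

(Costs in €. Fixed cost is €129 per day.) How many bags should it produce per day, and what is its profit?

q = 7; profit = €332

Profit at each row (π = 98q − TC): q=0: -129; q=1: -63; q=2: 23; q=3: 116; q=4: 209; q=5: 279; q=6: 326; q=7: 332; q=8: 286; q=9: 179.
Profit is maximized at q = 7. AVC there is 225/7 = €32.14 ≤ P, so producing beats shutting down (which would give -€129).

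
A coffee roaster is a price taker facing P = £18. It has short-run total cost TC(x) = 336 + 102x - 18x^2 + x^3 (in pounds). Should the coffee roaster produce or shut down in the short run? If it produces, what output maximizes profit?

Shut down

Strip out fixed cost: VC = 102x - 18x^2 + x^3. Then AVC = 102 - 18x + x^2 and MC = 102 - 36x + 3x^2.
AVC hits its minimum where MC = AVC, at x = 9, giving min AVC = 102 - 18·9 + 9^2 = £21.
P = £18 lies below min AVC = £21; no output level covers variable cost.
Shutting down limits the loss to fixed cost, £336.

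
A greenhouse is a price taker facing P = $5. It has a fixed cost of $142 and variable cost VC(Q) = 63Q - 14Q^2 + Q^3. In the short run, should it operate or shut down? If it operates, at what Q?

Shut down

From TC, MC = TC'(Q) = 63 - 28Q + 3Q^2 and AVC = VC/Q = 63 - 14Q + Q^2.
The AVC parabola has its vertex at Q = 14/2 = 7, where AVC = 63 - 14·7 + 7^2 = $14.
With P < min AVC ($5 < $14), every unit sold adds to the loss.
The firm minimizes its loss by shutting down and losing only its fixed cost of $142.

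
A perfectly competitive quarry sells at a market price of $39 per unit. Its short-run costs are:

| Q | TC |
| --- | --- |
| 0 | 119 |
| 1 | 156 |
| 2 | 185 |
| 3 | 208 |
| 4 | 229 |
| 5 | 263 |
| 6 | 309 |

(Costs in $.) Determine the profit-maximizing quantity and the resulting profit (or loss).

Profit at each row (π = 39Q − TC): Q=0: -119; Q=1: -117; Q=2: -107; Q=3: -91; Q=4: -73; Q=5: -68; Q=6: -75.
Profit is maximized at Q = 5. AVC there is 144/5 = $28.80 ≤ P, so producing beats shutting down (which would give -$119).

Q = 5; profit = -$68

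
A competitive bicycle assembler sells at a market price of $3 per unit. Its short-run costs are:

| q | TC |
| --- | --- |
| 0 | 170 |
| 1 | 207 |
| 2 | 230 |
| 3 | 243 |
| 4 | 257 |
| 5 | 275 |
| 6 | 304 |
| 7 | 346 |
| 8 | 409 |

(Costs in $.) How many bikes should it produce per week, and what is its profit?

q = 0 (shut down); profit = -$170

Profit at each row (π = 3q − TC): q=0: -170; q=1: -204; q=2: -224; q=3: -234; q=4: -245; q=5: -260; q=6: -286; q=7: -325; q=8: -385.
Profit is highest at q = 0. Equivalently, the lowest AVC in the table is 105/5 ≈ $21 at q = 5, and P = $3 falls below it — price never covers variable cost, so the firm shuts down and loses only its fixed cost.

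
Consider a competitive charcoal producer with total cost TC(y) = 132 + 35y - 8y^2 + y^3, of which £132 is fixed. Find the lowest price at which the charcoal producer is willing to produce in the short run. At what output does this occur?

£19 per unit, at y = 4

The firm shuts down when price falls below the minimum of average variable cost. AVC = VC/y = 35 - 8y + y^2.
dAVC/dy = -8 + 2y = 0 gives y = 4. min AVC = 35 - 8·4 + 4^2 = 19.
For P < £19 the firm produces nothing.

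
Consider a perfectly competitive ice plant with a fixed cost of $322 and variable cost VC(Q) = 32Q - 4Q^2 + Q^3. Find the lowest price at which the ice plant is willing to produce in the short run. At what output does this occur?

$28 per unit, at Q = 2

Short-run supply begins at min AVC. From VC = 32Q - 4Q^2 + Q^3, AVC = 32 - 4Q + Q^2.
dAVC/dQ = -4 + 2Q = 0 gives Q = 2. min AVC = 32 - 4·2 + 2^2 = 28.
For P < $28 the firm produces nothing.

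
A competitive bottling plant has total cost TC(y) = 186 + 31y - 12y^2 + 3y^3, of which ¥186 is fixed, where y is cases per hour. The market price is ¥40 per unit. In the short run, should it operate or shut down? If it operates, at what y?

Produce at y = 3

Strip out fixed cost: VC = 31y - 12y^2 + 3y^3. Then AVC = 31 - 12y + 3y^2 and MC = 31 - 24y + 9y^2.
The AVC parabola has its vertex at y = 12/6 = 2, where AVC = 31 - 12·2 + 3·2^2 = ¥19.
Since P = ¥40 ≥ min AVC = ¥19, price covers variable cost and the firm should produce.
P = MC gives -9 - 24y + 9y^2 = 0, with roots -1/3 and 3. Take the larger (rising MC): y* = 3.
Check: AVC at y = 3 is ¥22 ≤ P, so revenue covers variable cost.
Profit = P·y − TC = 40·3 − 252 = -¥132, a loss, but smaller than the ¥186 fixed cost the firm would lose by shutting down.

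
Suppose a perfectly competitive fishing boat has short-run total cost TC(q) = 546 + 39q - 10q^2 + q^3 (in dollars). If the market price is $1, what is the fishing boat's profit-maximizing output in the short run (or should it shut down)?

Shut down

Variable cost is VC = 39q - 10q^2 + q^3, so AVC = VC/q = 39 - 10q + q^2 and MC = dTC/dq = 39 - 20q + 3q^2.
AVC is minimized where dAVC/dq = -10 + 2q = 0, at q = 5; min AVC = 39 - 10·5 + 5^2 = $14.
P = $1 lies below min AVC = $14; no output level covers variable cost.
Best response: produce nothing and absorb the $546 fixed cost.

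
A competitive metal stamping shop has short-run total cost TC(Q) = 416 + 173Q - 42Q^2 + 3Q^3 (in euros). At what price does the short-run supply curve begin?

€26 per unit

The firm shuts down when price falls below the minimum of average variable cost. AVC = VC/Q = 173 - 42Q + 3Q^2.
dAVC/dQ = -42 + 6Q = 0 gives Q = 7. min AVC = 173 - 42·7 + 3·7^2 = 26.
For P < €26 the firm produces nothing.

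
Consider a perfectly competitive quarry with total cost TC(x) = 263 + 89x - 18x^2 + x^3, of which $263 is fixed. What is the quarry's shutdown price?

$8 per unit

The firm shuts down when price falls below the minimum of average variable cost. AVC = VC/x = 89 - 18x + x^2.
dAVC/dx = -18 + 2x = 0 gives x = 9. min AVC = 89 - 18·9 + 9^2 = 8.
The firm shuts down for any P below $8.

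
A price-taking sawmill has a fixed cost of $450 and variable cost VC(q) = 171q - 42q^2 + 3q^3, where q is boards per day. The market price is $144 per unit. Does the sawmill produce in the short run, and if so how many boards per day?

Produce at q = 9

Strip out fixed cost: VC = 171q - 42q^2 + 3q^3. Then AVC = 171 - 42q + 3q^2 and MC = 171 - 84q + 9q^2.
AVC is minimized where dAVC/dq = -42 + 6q = 0, at q = 7; min AVC = 171 - 42·7 + 3·7^2 = $24.
P = $144 exceeds min AVC = $24, so the firm stays open.
P = MC gives 27 - 84q + 9q^2 = 0, with roots 1/3 and 9. Take the larger (rising MC): q* = 9.
Check: AVC at q = 9 is $36 ≤ P, so revenue covers variable cost.
Profit = P·q − TC = 144·9 − 774 = $522.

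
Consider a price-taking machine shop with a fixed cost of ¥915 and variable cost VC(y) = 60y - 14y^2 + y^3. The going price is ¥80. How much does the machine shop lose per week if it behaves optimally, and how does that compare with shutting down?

Profit = -¥315 at y = 10

AVC = 60 - 14y + y^2 has its minimum ¥11 at y = 7; price ¥80 clears that bar, so the firm operates.
With MC = 60 - 28y + 3y^2, P = MC on the upward-sloping part at y* = 10.
TR = 80·10 = 800. TC = 915 + 200 = 1115. Profit = 800 − 1115 = -¥315.
That loss of ¥315 beats the ¥915 the firm would lose by shutting down; producing recovers ¥600 of fixed cost.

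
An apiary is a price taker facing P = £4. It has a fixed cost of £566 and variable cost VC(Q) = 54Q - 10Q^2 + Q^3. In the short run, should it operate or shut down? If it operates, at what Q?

Shut down

Strip out fixed cost: VC = 54Q - 10Q^2 + Q^3. Then AVC = 54 - 10Q + Q^2 and MC = 54 - 20Q + 3Q^2.
The AVC parabola has its vertex at Q = 10/2 = 5, where AVC = 54 - 10·5 + 5^2 = £29.
Since P = £4 < min AVC = £29, price fails to cover variable cost at any output.
The firm minimizes its loss by shutting down and losing only its fixed cost of £566.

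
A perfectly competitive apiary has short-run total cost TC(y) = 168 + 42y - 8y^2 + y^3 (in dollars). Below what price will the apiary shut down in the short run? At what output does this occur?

$26 per unit, at y = 4

Short-run supply begins at min AVC. From VC = 42y - 8y^2 + y^3, AVC = 42 - 8y + y^2.
dAVC/dy = -8 + 2y = 0 gives y = 4. min AVC = 42 - 8·4 + 4^2 = 26.
So the shutdown price is $26.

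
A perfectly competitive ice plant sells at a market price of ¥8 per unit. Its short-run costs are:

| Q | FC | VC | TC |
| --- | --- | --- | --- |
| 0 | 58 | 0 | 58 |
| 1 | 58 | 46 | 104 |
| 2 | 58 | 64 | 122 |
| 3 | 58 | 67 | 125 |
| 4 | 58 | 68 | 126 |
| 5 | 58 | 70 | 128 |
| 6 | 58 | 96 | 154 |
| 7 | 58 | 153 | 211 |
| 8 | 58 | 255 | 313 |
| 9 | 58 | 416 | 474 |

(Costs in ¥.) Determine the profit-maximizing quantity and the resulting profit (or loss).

Compute π = P·Q − TC at each output: Q=0: -58; Q=1: -96; Q=2: -106; Q=3: -101; Q=4: -94; Q=5: -88; Q=6: -106; Q=7: -155; Q=8: -249; Q=9: -402.
Profit is highest at Q = 0. Equivalently, the lowest AVC in the table is 70/5 ≈ ¥14 at Q = 5, and P = ¥8 falls below it — price never covers variable cost, so the firm shuts down and loses only its fixed cost.

Q = 0 (shut down); profit = -¥58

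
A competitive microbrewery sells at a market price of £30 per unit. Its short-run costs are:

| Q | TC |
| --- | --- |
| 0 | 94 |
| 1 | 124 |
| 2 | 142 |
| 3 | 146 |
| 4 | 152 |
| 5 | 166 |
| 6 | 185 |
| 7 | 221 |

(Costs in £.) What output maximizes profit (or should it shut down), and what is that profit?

Compute π = P·Q − TC at each output: Q=0: -94; Q=1: -94; Q=2: -82; Q=3: -56; Q=4: -32; Q=5: -16; Q=6: -5; Q=7: -11.
Profit is maximized at Q = 6. AVC there is 91/6 = £15.17 ≤ P, so producing beats shutting down (which would give -£94).

Q = 6; profit = -£5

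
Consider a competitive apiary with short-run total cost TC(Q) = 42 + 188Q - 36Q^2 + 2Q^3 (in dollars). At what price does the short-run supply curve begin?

The shutdown price is the minimum of AVC. VC = 188Q - 36Q^2 + 2Q^3, so AVC = 188 - 36Q + 2Q^2.
At the minimum of AVC, MC = AVC. MC = 188 - 72Q + 6Q^2; setting MC = AVC gives 4Q^2 - 36Q = 0, so Q = 9. min AVC = 26.
The firm shuts down for any P below $26.

$26 per unit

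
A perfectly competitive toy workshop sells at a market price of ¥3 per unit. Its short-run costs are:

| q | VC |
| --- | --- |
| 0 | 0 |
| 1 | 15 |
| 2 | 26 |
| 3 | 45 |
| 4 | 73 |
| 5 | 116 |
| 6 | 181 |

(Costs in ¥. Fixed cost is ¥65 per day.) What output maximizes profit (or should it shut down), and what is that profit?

q = 0 (shut down); profit = -¥65

Profit at each row (π = 3q − TC): q=0: -65; q=1: -77; q=2: -85; q=3: -101; q=4: -126; q=5: -166; q=6: -228.
Profit is highest at q = 0. Equivalently, the lowest AVC in the table is 26/2 ≈ ¥13 at q = 2, and P = ¥3 falls below it — price never covers variable cost, so the firm shuts down and loses only its fixed cost.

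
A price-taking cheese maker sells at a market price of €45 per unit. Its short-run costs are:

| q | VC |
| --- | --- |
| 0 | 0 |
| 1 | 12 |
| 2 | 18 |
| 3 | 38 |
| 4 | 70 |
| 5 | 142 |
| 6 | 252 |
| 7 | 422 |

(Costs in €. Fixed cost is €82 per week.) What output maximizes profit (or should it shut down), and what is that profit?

Compute π = P·q − TC at each output: q=0: -82; q=1: -49; q=2: -10; q=3: 15; q=4: 28; q=5: 1; q=6: -64; q=7: -189.
Profit is maximized at q = 4. AVC there is 70/4 = €17.50 ≤ P, so producing beats shutting down (which would give -€82).

q = 4; profit = €28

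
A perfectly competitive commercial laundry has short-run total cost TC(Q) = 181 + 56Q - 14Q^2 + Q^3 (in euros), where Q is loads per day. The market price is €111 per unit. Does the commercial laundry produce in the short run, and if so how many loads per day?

Produce at Q = 11

Variable cost is VC = 56Q - 14Q^2 + Q^3, so AVC = VC/Q = 56 - 14Q + Q^2 and MC = dTC/dQ = 56 - 28Q + 3Q^2.
AVC is minimized where dAVC/dQ = -14 + 2Q = 0, at Q = 7; min AVC = 56 - 14·7 + 7^2 = €7.
Since P = €111 ≥ min AVC = €7, price covers variable cost and the firm should produce.
P = MC gives -55 - 28Q + 3Q^2 = 0, with roots -5/3 and 11. Take the larger (rising MC): Q* = 11.
Check: AVC at Q = 11 is €23 ≤ P, so revenue covers variable cost.
Profit = P·Q − TC = 111·11 − 434 = €787.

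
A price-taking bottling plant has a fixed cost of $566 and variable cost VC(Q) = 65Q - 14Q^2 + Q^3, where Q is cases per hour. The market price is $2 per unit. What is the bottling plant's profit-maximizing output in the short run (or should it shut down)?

From TC, MC = TC'(Q) = 65 - 28Q + 3Q^2 and AVC = VC/Q = 65 - 14Q + Q^2.
AVC hits its minimum where MC = AVC, at Q = 7, giving min AVC = 65 - 14·7 + 7^2 = $16.
With P < min AVC ($2 < $16), every unit sold adds to the loss.
The firm minimizes its loss by shutting down and losing only its fixed cost of $566.

Shut down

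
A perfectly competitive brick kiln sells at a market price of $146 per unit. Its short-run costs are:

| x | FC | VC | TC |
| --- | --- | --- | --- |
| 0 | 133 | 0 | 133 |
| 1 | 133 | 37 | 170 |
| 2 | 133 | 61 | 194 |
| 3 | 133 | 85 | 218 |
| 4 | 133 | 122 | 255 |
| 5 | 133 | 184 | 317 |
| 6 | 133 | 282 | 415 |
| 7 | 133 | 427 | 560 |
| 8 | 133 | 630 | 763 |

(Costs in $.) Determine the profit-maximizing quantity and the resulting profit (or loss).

x = 7; profit = $462

Compute π = P·x − TC at each output: x=0: -133; x=1: -24; x=2: 98; x=3: 220; x=4: 329; x=5: 413; x=6: 461; x=7: 462; x=8: 405.
Profit is maximized at x = 7. AVC there is 427/7 = $61 ≤ P, so producing beats shutting down (which would give -$133).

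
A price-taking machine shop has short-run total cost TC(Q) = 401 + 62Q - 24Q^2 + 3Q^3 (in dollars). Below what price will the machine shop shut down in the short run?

$14 per unit

Short-run supply begins at min AVC. From VC = 62Q - 24Q^2 + 3Q^3, AVC = 62 - 24Q + 3Q^2.
At the minimum of AVC, MC = AVC. MC = 62 - 48Q + 9Q^2; setting MC = AVC gives 6Q^2 - 24Q = 0, so Q = 4. min AVC = 14.
For P < $14 the firm produces nothing.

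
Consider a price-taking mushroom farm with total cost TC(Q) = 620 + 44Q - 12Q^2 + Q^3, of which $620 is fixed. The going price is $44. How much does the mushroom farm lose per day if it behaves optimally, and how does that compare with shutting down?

AVC = 44 - 12Q + Q^2 has its minimum $8 at Q = 6; price $44 clears that bar, so the firm operates.
MC = 44 - 24Q + 3Q^2. Setting P = MC and taking the root on the rising branch gives Q* = 8.
TR = 44·8 = 352. TC = 620 + 96 = 716. Profit = 352 − 716 = -$364.
That loss of $364 beats the $620 the firm would lose by shutting down; producing recovers $256 of fixed cost.

Profit = -$364 at Q = 8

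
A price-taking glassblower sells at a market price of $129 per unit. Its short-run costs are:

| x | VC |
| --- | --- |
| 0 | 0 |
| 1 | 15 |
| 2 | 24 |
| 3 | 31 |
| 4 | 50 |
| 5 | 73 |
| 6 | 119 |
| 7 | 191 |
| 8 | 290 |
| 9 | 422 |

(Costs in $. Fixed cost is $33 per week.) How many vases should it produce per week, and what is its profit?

x = 8; profit = $709

Compute π = P·x − TC at each output: x=0: -33; x=1: 81; x=2: 201; x=3: 323; x=4: 433; x=5: 539; x=6: 622; x=7: 679; x=8: 709; x=9: 706.
Profit is maximized at x = 8. AVC there is 290/8 = $36.25 ≤ P, so producing beats shutting down (which would give -$33).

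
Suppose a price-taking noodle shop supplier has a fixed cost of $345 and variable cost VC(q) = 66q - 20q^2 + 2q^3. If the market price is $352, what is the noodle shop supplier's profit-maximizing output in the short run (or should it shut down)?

Produce at q = 11

Strip out fixed cost: VC = 66q - 20q^2 + 2q^3. Then AVC = 66 - 20q + 2q^2 and MC = 66 - 40q + 6q^2.
AVC hits its minimum where MC = AVC, at q = 5, giving min AVC = 66 - 20·5 + 2·5^2 = $16.
Since P = $352 ≥ min AVC = $16, price covers variable cost and the firm should produce.
P = MC gives -286 - 40q + 6q^2 = 0, with roots -13/3 and 11. Take the larger (rising MC): q* = 11.
Check: AVC at q = 11 is $88 ≤ P, so revenue covers variable cost.
Profit = P·q − TC = 352·11 − 1313 = $2559.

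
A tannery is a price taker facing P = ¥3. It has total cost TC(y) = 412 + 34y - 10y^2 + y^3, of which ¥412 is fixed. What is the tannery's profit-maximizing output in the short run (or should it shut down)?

Strip out fixed cost: VC = 34y - 10y^2 + y^3. Then AVC = 34 - 10y + y^2 and MC = 34 - 20y + 3y^2.
AVC is minimized where dAVC/dy = -10 + 2y = 0, at y = 5; min AVC = 34 - 10·5 + 5^2 = ¥9.
Since P = ¥3 < min AVC = ¥9, price fails to cover variable cost at any output.
Shutting down limits the loss to fixed cost, ¥412.

Shut down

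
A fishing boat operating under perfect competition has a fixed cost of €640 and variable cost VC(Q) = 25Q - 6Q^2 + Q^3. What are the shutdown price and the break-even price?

Shutdown price = €16; break-even price = €121

AVC = 25 - 6Q + Q^2; minimized at Q = 3, giving min AVC = €16. That is the shutdown price.
ATC = 640/Q + 25 - 6Q + Q^2. Setting dATC/dQ = −640/Q^2 − 6 + 2Q = 0 gives Q = 8 (since 2·8^3 − 6·8^2 = 640).
min ATC = 640/8 + 25 − 6·8 + 8^2 = €121. That is the break-even price.
For €16 ≤ P < €121 the firm produces at a loss; below €16 it shuts down.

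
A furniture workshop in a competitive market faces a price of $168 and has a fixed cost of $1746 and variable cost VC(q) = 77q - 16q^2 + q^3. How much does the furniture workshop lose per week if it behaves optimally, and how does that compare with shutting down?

AVC = 77 - 16q + q^2 has its minimum $13 at q = 8; price $168 clears that bar, so the firm operates.
MC = 77 - 32q + 3q^2. Setting P = MC and taking the root on the rising branch gives q* = 13.
TR = 168·13 = 2184. TC = 1746 + 494 = 2240. Profit = 2184 − 2240 = -$56.
That loss of $56 beats the $1746 the firm would lose by shutting down; producing recovers $1690 of fixed cost.

Profit = -$56 at q = 13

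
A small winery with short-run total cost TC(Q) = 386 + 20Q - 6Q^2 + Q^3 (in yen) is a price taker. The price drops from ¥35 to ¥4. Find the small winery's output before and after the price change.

MC = 20 - 12Q + 3Q^2; the shutdown threshold is min AVC = ¥11 (at Q = 3).
With P = ¥35 above the shutdown price, P = MC gives Q = 5.
At P = ¥4 < min AVC = ¥11, price no longer covers variable cost at any output, so the firm shuts down: Q = 0.

Output falls from 5 to 0 (the firm shuts down)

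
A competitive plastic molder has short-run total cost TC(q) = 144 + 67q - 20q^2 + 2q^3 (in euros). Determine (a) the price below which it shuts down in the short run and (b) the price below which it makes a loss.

Shutdown price = min AVC. AVC = 67 - 20q + 2q^2, with vertex at q = 5 and minimum €17.
ATC = 144/q + 67 - 20q + 2q^2. Setting dATC/dq = −144/q^2 − 20 + 4q = 0 gives q = 6 (since 4·6^3 − 20·6^2 = 144).
min ATC = 144/6 + 67 − 20·6 + 2·6^2 = €43. That is the break-even price.
Between these two prices the firm operates at a loss; above €43 it earns a profit.

Shutdown price = €17; break-even price = €43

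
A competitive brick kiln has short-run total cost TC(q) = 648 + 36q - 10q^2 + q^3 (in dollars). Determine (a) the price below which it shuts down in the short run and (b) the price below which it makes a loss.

AVC = 36 - 10q + q^2; minimized at q = 5, giving min AVC = $11. That is the shutdown price.
ATC = 648/q + 36 - 10q + q^2. Setting dATC/dq = −648/q^2 − 10 + 2q = 0 gives q = 9 (since 2·9^3 − 10·9^2 = 648).
min ATC = 648/9 + 36 − 10·9 + 9^2 = $99. That is the break-even price.
For $11 ≤ P < $99 the firm produces at a loss; below $11 it shuts down.

Shutdown price = $11; break-even price = $99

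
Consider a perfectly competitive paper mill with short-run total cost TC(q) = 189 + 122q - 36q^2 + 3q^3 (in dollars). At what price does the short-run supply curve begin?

$14 per unit

The firm shuts down when price falls below the minimum of average variable cost. AVC = VC/q = 122 - 36q + 3q^2.
At the minimum of AVC, MC = AVC. MC = 122 - 72q + 9q^2; setting MC = AVC gives 6q^2 - 36q = 0, so q = 6. min AVC = 14.
For P < $14 the firm produces nothing.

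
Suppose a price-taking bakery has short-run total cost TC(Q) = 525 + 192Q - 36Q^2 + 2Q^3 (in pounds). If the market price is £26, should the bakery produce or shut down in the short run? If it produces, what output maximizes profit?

From TC, MC = TC'(Q) = 192 - 72Q + 6Q^2 and AVC = VC/Q = 192 - 36Q + 2Q^2.
The AVC parabola has its vertex at Q = 36/4 = 9, where AVC = 192 - 36·9 + 2·9^2 = £30.
P = £26 lies below min AVC = £30; no output level covers variable cost.
Best response: produce nothing and absorb the £525 fixed cost.

Shut down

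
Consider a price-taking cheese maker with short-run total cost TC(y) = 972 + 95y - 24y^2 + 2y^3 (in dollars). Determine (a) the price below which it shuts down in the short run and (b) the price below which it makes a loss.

Shutdown price = $23; break-even price = $149

Shutdown price = min AVC. AVC = 95 - 24y + 2y^2, with vertex at y = 6 and minimum $23.
ATC = 972/y + 95 - 24y + 2y^2. Setting dATC/dy = −972/y^2 − 24 + 4y = 0 gives y = 9 (since 4·9^3 − 24·9^2 = 972).
min ATC = 972/9 + 95 − 24·9 + 2·9^2 = $149. That is the break-even price.
For $23 ≤ P < $149 the firm produces at a loss; below $23 it shuts down.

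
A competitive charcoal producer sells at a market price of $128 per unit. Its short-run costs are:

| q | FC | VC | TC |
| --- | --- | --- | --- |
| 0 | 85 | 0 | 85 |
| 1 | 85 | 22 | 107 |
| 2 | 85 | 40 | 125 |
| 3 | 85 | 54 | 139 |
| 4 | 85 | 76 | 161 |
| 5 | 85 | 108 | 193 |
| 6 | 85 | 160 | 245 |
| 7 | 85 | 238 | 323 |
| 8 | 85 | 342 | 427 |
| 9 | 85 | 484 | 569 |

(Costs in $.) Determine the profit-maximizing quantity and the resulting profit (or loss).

Compute π = P·q − TC at each output: q=0: -85; q=1: 21; q=2: 131; q=3: 245; q=4: 351; q=5: 447; q=6: 523; q=7: 573; q=8: 597; q=9: 583.
Profit is maximized at q = 8. AVC there is 342/8 = $42.75 ≤ P, so producing beats shutting down (which would give -$85).

q = 8; profit = $597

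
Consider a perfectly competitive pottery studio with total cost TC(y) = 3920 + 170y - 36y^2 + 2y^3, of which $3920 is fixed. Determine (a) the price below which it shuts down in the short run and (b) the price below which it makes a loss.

Shutdown price = min AVC. AVC = 170 - 36y + 2y^2, with vertex at y = 9 and minimum $8.
ATC = 3920/y + 170 - 36y + 2y^2. Setting dATC/dy = −3920/y^2 − 36 + 4y = 0 gives y = 14 (since 4·14^3 − 36·14^2 = 3920).
min ATC = 3920/14 + 170 − 36·14 + 2·14^2 = $338. That is the break-even price.
For $8 ≤ P < $338 the firm produces at a loss; below $8 it shuts down.

Shutdown price = $8; break-even price = $338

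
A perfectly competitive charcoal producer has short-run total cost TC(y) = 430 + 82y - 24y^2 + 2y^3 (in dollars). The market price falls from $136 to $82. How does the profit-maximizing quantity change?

Output falls from 9 to 8

AVC = 82 - 24y + 2y^2, minimized at y = 6 where min AVC = $10. MC = 82 - 48y + 6y^2.
With P = $136 above the shutdown price, P = MC gives y = 9.
At P = $82 ≥ min AVC, set P = MC: y = 8. The firm stays open but cuts output.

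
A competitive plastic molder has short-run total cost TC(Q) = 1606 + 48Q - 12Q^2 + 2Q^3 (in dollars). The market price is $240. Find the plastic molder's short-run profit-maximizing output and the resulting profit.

AVC = 48 - 12Q + 2Q^2; min AVC = $30 at Q = 3. Since P = $240 ≥ min AVC, the firm produces.
MC = 48 - 24Q + 6Q^2. Setting P = MC and taking the root on the rising branch gives Q* = 8.
TR = 240·8 = 1920. TC = 1606 + 640 = 2246. Profit = 1920 − 2246 = -$326.
Shutting down would mean losing the fixed cost of $1606, so operating at a loss of $326 is better by $1280.

Profit = -$326 at Q = 8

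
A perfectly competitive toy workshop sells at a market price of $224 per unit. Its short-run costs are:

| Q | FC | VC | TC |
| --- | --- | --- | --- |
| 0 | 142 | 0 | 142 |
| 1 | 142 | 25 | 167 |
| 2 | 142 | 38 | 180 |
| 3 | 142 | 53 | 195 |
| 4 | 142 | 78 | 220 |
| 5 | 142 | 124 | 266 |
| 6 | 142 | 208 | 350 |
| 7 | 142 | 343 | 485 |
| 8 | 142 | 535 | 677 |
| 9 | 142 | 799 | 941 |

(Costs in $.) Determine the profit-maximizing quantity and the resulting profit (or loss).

Q = 8; profit = $1115

Profit at each row (π = 224Q − TC): Q=0: -142; Q=1: 57; Q=2: 268; Q=3: 477; Q=4: 676; Q=5: 854; Q=6: 994; Q=7: 1083; Q=8: 1115; Q=9: 1075.
Profit is maximized at Q = 8. AVC there is 535/8 = $66.88 ≤ P, so producing beats shutting down (which would give -$142).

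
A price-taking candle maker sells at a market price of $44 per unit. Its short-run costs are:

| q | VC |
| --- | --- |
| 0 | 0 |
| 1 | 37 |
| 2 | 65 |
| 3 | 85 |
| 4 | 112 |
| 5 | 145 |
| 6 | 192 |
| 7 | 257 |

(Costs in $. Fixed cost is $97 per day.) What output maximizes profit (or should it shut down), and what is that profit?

Profit at each row (π = 44q − TC): q=0: -97; q=1: -90; q=2: -74; q=3: -50; q=4: -33; q=5: -22; q=6: -25; q=7: -46.
Profit is maximized at q = 5. AVC there is 145/5 = $29 ≤ P, so producing beats shutting down (which would give -$97).

q = 5; profit = -$22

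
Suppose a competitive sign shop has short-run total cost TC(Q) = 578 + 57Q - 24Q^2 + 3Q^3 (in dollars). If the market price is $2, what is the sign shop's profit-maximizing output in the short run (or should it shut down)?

Strip out fixed cost: VC = 57Q - 24Q^2 + 3Q^3. Then AVC = 57 - 24Q + 3Q^2 and MC = 57 - 48Q + 9Q^2.
AVC is minimized where dAVC/dQ = -24 + 6Q = 0, at Q = 4; min AVC = 57 - 24·4 + 3·4^2 = $9.
With P < min AVC ($2 < $9), every unit sold adds to the loss.
Shutting down limits the loss to fixed cost, $578.

Shut down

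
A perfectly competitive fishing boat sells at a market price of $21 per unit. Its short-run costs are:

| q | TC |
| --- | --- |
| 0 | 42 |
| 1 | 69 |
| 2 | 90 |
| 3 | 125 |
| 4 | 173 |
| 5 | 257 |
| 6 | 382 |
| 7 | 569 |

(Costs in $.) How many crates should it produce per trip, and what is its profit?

Compute π = P·q − TC at each output: q=0: -42; q=1: -48; q=2: -48; q=3: -62; q=4: -89; q=5: -152; q=6: -256; q=7: -422.
Profit is highest at q = 0. Equivalently, the lowest AVC in the table is 48/2 ≈ $24 at q = 2, and P = $21 falls below it — price never covers variable cost, so the firm shuts down and loses only its fixed cost.

q = 0 (shut down); profit = -$42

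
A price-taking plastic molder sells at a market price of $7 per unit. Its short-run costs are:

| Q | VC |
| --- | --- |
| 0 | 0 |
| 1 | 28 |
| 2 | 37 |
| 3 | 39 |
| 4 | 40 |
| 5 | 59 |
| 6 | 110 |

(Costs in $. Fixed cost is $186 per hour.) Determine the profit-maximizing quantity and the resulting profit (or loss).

Q = 0 (shut down); profit = -$186

Profit at each row (π = 7Q − TC): Q=0: -186; Q=1: -207; Q=2: -209; Q=3: -204; Q=4: -198; Q=5: -210; Q=6: -254.
Profit is highest at Q = 0. Equivalently, the lowest AVC in the table is 40/4 ≈ $10 at Q = 4, and P = $7 falls below it — price never covers variable cost, so the firm shuts down and loses only its fixed cost.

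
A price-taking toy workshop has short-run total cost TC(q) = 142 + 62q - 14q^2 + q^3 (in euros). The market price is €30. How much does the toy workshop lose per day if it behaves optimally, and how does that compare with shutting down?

AVC = 62 - 14q + q^2; min AVC = €13 at q = 7. Since P = €30 ≥ min AVC, the firm produces.
MC = 62 - 28q + 3q^2. Setting P = MC and taking the root on the rising branch gives q* = 8.
TR = 30·8 = 240. TC = 142 + 112 = 254. Profit = 240 − 254 = -€14.
That loss of €14 beats the €142 the firm would lose by shutting down; producing recovers €128 of fixed cost.

Profit = -€14 at q = 8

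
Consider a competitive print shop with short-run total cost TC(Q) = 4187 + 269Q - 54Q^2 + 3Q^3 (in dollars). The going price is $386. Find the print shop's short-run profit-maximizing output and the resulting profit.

Profit = -$131 at Q = 13

AVC = 269 - 54Q + 3Q^2 has its minimum $26 at Q = 9; price $386 clears that bar, so the firm operates.
With MC = 269 - 108Q + 9Q^2, P = MC on the upward-sloping part at Q* = 13.
TR = 386·13 = 5018. TC = 4187 + 962 = 5149. Profit = 5018 − 5149 = -$131.
That loss of $131 beats the $4187 the firm would lose by shutting down; producing recovers $4056 of fixed cost.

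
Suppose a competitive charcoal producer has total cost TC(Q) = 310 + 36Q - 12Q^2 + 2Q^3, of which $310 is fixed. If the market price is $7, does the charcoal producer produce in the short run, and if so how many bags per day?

From TC, MC = TC'(Q) = 36 - 24Q + 6Q^2 and AVC = VC/Q = 36 - 12Q + 2Q^2.
The AVC parabola has its vertex at Q = 12/4 = 3, where AVC = 36 - 12·3 + 2·3^2 = $18.
P = $7 lies below min AVC = $18; no output level covers variable cost.
Shutting down limits the loss to fixed cost, $310.

Shut down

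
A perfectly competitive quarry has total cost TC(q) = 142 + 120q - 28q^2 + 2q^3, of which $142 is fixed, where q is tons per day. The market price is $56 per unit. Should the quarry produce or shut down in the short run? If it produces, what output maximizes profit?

Produce at q = 8

From TC, MC = TC'(q) = 120 - 56q + 6q^2 and AVC = VC/q = 120 - 28q + 2q^2.
AVC is minimized where dAVC/dq = -28 + 4q = 0, at q = 7; min AVC = 120 - 28·7 + 2·7^2 = $22.
Because $56 ≥ $22, revenue can cover variable cost; the firm operates.
P = MC gives 64 - 56q + 6q^2 = 0, with roots 4/3 and 8. Take the larger (rising MC): q* = 8.
Check: AVC at q = 8 is $24 ≤ P, so revenue covers variable cost.
Profit = P·q − TC = 56·8 − 334 = $114.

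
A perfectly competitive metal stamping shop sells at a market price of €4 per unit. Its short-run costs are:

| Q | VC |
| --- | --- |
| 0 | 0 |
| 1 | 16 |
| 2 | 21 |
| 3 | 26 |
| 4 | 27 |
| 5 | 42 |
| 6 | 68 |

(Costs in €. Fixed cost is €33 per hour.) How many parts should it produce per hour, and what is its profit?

Tabulate TR − TC: Q=0: -33; Q=1: -45; Q=2: -46; Q=3: -47; Q=4: -44; Q=5: -55; Q=6: -77.
Profit is highest at Q = 0. Equivalently, the lowest AVC in the table is 27/4 ≈ €6.75 at Q = 4, and P = €4 falls below it — price never covers variable cost, so the firm shuts down and loses only its fixed cost.

Q = 0 (shut down); profit = -€33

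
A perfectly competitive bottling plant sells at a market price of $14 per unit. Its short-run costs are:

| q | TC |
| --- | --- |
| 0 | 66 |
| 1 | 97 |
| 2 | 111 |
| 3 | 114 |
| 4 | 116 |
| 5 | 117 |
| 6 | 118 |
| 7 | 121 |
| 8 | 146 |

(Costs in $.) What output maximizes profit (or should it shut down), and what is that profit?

q = 7; profit = -$23

Compute π = P·q − TC at each output: q=0: -66; q=1: -83; q=2: -83; q=3: -72; q=4: -60; q=5: -47; q=6: -34; q=7: -23; q=8: -34.
Profit is maximized at q = 7. AVC there is 55/7 = $7.86 ≤ P, so producing beats shutting down (which would give -$66).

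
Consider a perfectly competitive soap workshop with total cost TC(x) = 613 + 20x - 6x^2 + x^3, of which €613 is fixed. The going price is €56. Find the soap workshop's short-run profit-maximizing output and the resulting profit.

AVC = 20 - 6x + x^2; min AVC = €11 at x = 3. Since P = €56 ≥ min AVC, the firm produces.
With MC = 20 - 12x + 3x^2, P = MC on the upward-sloping part at x* = 6.
TR = 56·6 = 336. TC = 613 + 120 = 733. Profit = 336 − 733 = -€397.
Shutting down would mean losing the fixed cost of €613, so operating at a loss of €397 is better by €216.

Profit = -€397 at x = 6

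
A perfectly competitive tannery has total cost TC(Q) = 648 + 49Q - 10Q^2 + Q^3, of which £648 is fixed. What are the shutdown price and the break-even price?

Shutdown price = £24; break-even price = £112

AVC = 49 - 10Q + Q^2; minimized at Q = 5, giving min AVC = £24. That is the shutdown price.
ATC = 648/Q + 49 - 10Q + Q^2. Setting dATC/dQ = −648/Q^2 − 10 + 2Q = 0 gives Q = 9 (since 2·9^3 − 10·9^2 = 648).
min ATC = 648/9 + 49 − 10·9 + 9^2 = £112. That is the break-even price.
For £24 ≤ P < £112 the firm produces at a loss; below £24 it shuts down.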